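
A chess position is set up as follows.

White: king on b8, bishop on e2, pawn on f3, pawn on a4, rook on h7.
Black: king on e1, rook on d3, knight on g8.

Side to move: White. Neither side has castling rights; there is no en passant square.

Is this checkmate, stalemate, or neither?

neither

White to move; white king on b8.
In check: no.
Legal moves for White include: Kc8, Ka8, Kc7, Kb7, Ka7, Rh8, Rg7, Rf7, Re7, Rd7, Rc7, Rb7, Ra7, Rh6, Rh5, Rh4, Rh3, Rh2, ... (list truncated; more exist).
White has legal moves and is not in check → neither.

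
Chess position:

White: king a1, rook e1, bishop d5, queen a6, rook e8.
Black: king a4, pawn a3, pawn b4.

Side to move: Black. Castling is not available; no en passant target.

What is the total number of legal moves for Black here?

Black to move; king on a4.
In check: yes, from the white queen on a6.
Legal moves: none.
Count: 0.

0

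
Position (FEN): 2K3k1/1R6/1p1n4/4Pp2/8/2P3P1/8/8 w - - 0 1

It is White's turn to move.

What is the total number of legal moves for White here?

5

White to move; king on c8.
In check: yes, from the black knight on d6.
Legal moves: Kd8, Kb8, Kd7, Kc7, exd6.
Count: 5.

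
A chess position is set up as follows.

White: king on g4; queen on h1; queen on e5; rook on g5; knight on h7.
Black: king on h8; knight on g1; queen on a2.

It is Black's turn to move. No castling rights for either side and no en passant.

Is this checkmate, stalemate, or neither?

Black to move; black king on h8.
In check: yes, from the white queen on e5.
King squares — g7: attacked by Qe5; h7: attacked by Qh1; g8: attacked by Rg5.
Legal moves for Black: none.
In check with no legal moves → checkmate.

checkmate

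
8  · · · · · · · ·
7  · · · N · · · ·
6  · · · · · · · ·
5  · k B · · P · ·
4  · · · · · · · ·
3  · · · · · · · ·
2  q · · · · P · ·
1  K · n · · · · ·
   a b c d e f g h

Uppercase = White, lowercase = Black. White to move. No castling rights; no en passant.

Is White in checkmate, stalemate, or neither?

checkmate

White to move; white king on a1.
In check: yes, from the black queen on a2.
King squares — b1: attacked by Qa2; a2: attacked by Nc1; b2: attacked by Qa2.
Legal moves for White: none.
In check with no legal moves → checkmate.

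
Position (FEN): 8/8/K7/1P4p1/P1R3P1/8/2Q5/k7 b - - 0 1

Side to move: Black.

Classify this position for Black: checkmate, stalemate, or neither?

stalemate

Black to move; black king on a1.
In check: no.
King squares — b1: attacked by Qc2; a2: attacked by Qc2; b2: attacked by Qc2.
Legal moves for Black: none.
Not in check and no legal moves → stalemate.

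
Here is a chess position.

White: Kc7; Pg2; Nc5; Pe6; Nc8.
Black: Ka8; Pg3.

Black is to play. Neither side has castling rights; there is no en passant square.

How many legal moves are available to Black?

0

Black to move; king on a8.
In check: no.
Legal moves: none.
Count: 0.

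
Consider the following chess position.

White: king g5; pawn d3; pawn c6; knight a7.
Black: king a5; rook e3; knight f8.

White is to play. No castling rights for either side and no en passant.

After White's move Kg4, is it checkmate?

no

After Kg4: black king on a5; in check: no.
Black is not in check, so this cannot be checkmate.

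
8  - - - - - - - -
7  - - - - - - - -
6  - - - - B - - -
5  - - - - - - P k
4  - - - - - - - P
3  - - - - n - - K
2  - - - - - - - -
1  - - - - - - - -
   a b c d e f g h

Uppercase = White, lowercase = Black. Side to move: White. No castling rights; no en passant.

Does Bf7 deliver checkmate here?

yes

After Bf7: black king on h5; in check: yes, from the white bishop on f7.
King squares — g4: attacked by Kh3; h4: attacked by Kh3; g5: attacked by Ph4; g6: attacked by Bf7; h6: attacked by Pg5.
Black has no legal moves → checkmate.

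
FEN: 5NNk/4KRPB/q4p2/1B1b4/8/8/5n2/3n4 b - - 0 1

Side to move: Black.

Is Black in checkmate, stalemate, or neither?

Black to move; black king on h8.
In check: yes, from the white pawn on g7.
King squares — g7: attacked by Rf7; h7: attacked by Nf8; g8: attacked by Bh7.
Legal moves for Black: none.
In check with no legal moves → checkmate.

checkmate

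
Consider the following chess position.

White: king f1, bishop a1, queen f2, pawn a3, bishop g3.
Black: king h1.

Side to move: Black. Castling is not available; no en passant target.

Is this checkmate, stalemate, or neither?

Black to move; black king on h1.
In check: no.
King squares — g1: attacked by Kf1; g2: attacked by Kf1; h2: attacked by Qf2.
Legal moves for Black: none.
Not in check and no legal moves → stalemate.

stalemate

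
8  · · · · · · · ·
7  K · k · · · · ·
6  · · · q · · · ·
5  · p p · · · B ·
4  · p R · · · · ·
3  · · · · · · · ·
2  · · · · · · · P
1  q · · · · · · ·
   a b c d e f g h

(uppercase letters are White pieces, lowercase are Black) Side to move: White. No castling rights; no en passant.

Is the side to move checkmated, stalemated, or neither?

checkmate

White to move; white king on a7.
In check: yes, from the black queen on a1.
King squares — a6: attacked by Qa1; b6: attacked by Qd6; b7: attacked by Kc7; a8: attacked by Qa1; b8: attacked by Kc7.
Legal moves for White: none.
In check with no legal moves → checkmate.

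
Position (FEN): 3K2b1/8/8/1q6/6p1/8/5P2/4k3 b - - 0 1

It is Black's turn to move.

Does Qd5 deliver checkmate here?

no

After Qd5: white king on d8; in check: yes, from the black queen on d5.
White has 4 legal replies: Ke8, Kc8, Ke7, Kc7.
In check but a legal move exists → not checkmate.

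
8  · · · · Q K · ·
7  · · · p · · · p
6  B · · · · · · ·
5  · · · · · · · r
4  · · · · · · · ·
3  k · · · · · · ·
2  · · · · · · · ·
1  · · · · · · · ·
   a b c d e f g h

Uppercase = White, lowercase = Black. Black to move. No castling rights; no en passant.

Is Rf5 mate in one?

no

After Rf5: white king on f8; in check: yes, from the black rook on f5.
White has 4 legal replies: Kg8, Kg7, Ke7, Qf7.
In check but a legal move exists → not checkmate.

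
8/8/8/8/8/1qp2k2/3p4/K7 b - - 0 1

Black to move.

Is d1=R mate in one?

yes

After d1=R: white king on a1; in check: yes, from the black rook on d1.
King squares — b1: attacked by Rd1; a2: attacked by Qb3; b2: attacked by Qb3.
White has no legal moves → checkmate.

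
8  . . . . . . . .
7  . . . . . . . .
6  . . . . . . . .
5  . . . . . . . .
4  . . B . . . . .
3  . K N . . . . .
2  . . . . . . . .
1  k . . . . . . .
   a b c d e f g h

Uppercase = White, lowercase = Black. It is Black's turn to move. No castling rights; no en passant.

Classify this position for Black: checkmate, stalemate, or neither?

stalemate

Black to move; black king on a1.
In check: no.
King squares — b1: attacked by Nc3; a2: attacked by Kb3; b2: attacked by Kb3.
Legal moves for Black: none.
Not in check and no legal moves → stalemate.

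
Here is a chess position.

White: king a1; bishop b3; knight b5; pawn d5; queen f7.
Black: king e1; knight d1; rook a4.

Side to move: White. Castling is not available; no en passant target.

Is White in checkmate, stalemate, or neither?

White to move; white king on a1.
In check: yes, from the black rook on a4.
King squares — b1: available; a2: attacked by Ra4; b2: attacked by Nd1.
Legal moves for White: Kb1, Na3, Bxa4, Ba2.
White is in check but has 4 legal moves → neither.

neither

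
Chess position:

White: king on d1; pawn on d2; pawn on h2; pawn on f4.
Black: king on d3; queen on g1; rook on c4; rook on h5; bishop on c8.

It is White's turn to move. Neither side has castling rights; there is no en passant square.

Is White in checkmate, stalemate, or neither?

White to move; white king on d1.
In check: yes, from the black queen on g1.
King squares — c1: attacked by Qg1; e1: attacked by Qg1; c2: attacked by Kd3; d2: own pawn; e2: attacked by Kd3.
Legal moves for White: none.
In check with no legal moves → checkmate.

checkmate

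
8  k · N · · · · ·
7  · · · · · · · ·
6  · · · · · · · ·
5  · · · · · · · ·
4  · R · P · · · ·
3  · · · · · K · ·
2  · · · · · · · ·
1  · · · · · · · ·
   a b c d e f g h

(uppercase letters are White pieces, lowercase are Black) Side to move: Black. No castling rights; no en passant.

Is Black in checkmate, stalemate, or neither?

Black to move; black king on a8.
In check: no.
King squares — a7: attacked by Nc8; b7: attacked by Rb4; b8: attacked by Rb4.
Legal moves for Black: none.
Not in check and no legal moves → stalemate.

stalemate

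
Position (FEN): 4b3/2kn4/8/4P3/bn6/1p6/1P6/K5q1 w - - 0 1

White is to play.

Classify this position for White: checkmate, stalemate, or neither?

checkmate

White to move; white king on a1.
In check: yes, from the black queen on g1.
King squares — b1: attacked by Qg1; a2: attacked by Pb3; b2: own pawn.
Legal moves for White: none.
In check with no legal moves → checkmate.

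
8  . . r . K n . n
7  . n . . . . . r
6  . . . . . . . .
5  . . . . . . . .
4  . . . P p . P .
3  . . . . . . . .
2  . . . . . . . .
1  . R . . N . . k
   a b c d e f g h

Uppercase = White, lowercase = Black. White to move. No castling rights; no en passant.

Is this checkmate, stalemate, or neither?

checkmate

White to move; white king on e8.
In check: yes, from the black rook on c8.
King squares — d7: attacked by Rh7; e7: attacked by Rh7; f7: attacked by Rh7; d8: attacked by Nb7; f8: attacked by Rc8.
Legal moves for White: none.
In check with no legal moves → checkmate.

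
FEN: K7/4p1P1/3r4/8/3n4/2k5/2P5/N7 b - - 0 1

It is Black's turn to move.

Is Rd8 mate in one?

no

After Rd8: white king on a8; in check: yes, from the black rook on d8.
White has 2 legal replies: Kb7, Ka7.
In check but a legal move exists → not checkmate.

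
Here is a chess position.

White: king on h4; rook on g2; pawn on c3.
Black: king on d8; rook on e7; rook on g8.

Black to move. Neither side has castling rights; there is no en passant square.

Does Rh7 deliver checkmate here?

After Rh7: white king on h4; in check: yes, from the black rook on h7.
King squares — g3: attacked by Rg8; h3: attacked by Rh7; g4: attacked by Rg8; g5: attacked by Rg8; h5: attacked by Rh7.
White has no legal moves → checkmate.

yes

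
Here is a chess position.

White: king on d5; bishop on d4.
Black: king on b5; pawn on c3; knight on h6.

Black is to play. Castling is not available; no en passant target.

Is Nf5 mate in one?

no

After Nf5: white king on d5; in check: no.
White is not in check, so this cannot be checkmate.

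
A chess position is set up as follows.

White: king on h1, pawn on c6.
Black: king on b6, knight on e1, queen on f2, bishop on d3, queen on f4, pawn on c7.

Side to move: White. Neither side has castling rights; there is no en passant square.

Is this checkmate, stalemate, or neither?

White to move; white king on h1.
In check: no.
King squares — g1: attacked by Qf2; g2: attacked by Ne1; h2: attacked by Qf2.
Legal moves for White: none.
Not in check and no legal moves → stalemate.

stalemate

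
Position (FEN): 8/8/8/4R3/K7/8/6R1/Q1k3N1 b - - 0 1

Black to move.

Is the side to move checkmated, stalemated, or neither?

checkmate

Black to move; black king on c1.
In check: yes, from the white queen on a1.
King squares — b1: attacked by Qa1; d1: attacked by Qa1; b2: attacked by Qa1; c2: attacked by Rg2; d2: attacked by Rg2.
Legal moves for Black: none.
In check with no legal moves → checkmate.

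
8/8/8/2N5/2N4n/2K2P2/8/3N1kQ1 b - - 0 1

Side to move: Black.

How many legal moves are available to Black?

Black to move; king on f1.
In check: yes, from the white queen on g1.
Legal moves: Ke2, Kxg1.
Count: 2.

2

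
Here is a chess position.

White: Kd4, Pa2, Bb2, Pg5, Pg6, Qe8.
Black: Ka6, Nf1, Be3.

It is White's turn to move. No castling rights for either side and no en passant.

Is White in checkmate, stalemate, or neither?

White to move; white king on d4.
In check: yes, from the black bishop on e3.
Legal moves for White: Ke5, Kd5, Ke4, Kc4, Kd3, Kc3, Qxe3.
White is in check but has 7 legal moves → neither.

neither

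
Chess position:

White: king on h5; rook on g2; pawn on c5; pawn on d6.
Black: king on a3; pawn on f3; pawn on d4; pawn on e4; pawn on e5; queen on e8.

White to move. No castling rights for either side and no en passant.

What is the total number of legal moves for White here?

5

White to move; king on h5.
In check: yes, from the black queen on e8.
Legal moves: Kh6, Kg5, Kh4, Kg4, Rg6.
Count: 5.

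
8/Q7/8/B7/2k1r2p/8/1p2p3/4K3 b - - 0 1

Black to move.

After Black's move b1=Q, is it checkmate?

no

After b1=Q: white king on e1; in check: yes, from the black queen on b1.
White has 2 legal replies: Kf2, Kd2.
In check but a legal move exists → not checkmate.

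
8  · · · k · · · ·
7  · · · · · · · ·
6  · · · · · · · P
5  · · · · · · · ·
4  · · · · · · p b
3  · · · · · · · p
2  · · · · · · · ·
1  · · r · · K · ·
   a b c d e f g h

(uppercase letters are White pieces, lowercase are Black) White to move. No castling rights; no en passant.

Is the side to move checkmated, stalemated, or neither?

neither

White to move; white king on f1.
In check: yes, from the black rook on c1.
King squares — e1: attacked by Rc1; g1: attacked by Rc1; e2: available; f2: attacked by Bh4; g2: attacked by Ph3.
Legal moves for White: Ke2.
White is in check but has 1 legal move → neither.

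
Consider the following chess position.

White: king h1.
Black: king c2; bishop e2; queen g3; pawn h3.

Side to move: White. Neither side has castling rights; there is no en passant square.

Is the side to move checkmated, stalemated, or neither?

stalemate

White to move; white king on h1.
In check: no.
King squares — g1: attacked by Qg3; g2: attacked by Qg3; h2: attacked by Qg3.
Legal moves for White: none.
Not in check and no legal moves → stalemate.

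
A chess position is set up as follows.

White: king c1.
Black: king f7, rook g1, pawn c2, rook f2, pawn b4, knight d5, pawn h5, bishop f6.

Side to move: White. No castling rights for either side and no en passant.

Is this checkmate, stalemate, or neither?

checkmate

White to move; white king on c1.
In check: yes, from the black rook on g1.
King squares — b1: attacked by Rg1; d1: attacked by Rg1; b2: attacked by Bf6; c2: attacked by Rf2; d2: attacked by Rf2.
Legal moves for White: none.
In check with no legal moves → checkmate.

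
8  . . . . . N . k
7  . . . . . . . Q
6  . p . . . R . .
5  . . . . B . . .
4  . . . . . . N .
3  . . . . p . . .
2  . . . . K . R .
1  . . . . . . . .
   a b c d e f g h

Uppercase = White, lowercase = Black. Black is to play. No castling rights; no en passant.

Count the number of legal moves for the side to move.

0

Black to move; king on h8.
In check: yes, from the white queen on h7.
Legal moves: none.
Count: 0.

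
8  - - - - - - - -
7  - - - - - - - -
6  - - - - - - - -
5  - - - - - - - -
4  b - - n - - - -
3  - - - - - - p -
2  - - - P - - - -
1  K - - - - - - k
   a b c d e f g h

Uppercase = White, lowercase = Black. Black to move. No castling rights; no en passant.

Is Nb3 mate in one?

no

After Nb3: white king on a1; in check: yes, from the black knight on b3.
White has 3 legal replies: Kb2, Ka2, Kb1.
In check but a legal move exists → not checkmate.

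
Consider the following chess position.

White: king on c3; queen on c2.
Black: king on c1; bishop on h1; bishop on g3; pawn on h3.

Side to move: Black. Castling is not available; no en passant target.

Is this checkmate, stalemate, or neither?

checkmate

Black to move; black king on c1.
In check: yes, from the white queen on c2.
King squares — b1: attacked by Qc2; d1: attacked by Qc2; b2: attacked by Qc2; c2: attacked by Kc3; d2: attacked by Qc2.
Legal moves for Black: none.
In check with no legal moves → checkmate.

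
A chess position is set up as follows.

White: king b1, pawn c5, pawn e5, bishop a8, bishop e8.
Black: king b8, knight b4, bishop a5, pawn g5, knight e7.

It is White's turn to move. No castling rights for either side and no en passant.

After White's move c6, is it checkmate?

After c6: black king on b8; in check: no.
Black is not in check, so this cannot be checkmate.

no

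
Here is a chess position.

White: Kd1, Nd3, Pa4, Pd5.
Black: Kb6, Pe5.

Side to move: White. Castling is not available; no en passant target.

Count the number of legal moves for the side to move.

White to move; king on d1.
In check: no.
Legal moves: Nxe5, Nc5, Nf4, Nb4, Nf2, Nb2, Ne1, Nc1, Ke2, Kd2, Kc2, Ke1, Kc1, d6, a5+.
Count: 15.

15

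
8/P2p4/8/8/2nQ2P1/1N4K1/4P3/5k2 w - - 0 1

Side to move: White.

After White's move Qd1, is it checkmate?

yes

After Qd1: black king on f1; in check: yes, from the white queen on d1.
King squares — e1: attacked by Qd1; g1: attacked by Qd1; e2: attacked by Qd1; f2: attacked by Kg3; g2: attacked by Kg3.
Black has no legal moves → checkmate.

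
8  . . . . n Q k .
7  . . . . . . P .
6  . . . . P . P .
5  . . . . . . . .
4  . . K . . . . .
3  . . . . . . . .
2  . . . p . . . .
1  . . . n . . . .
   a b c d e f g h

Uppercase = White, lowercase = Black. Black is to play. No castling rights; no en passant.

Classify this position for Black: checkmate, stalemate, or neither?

Black to move; black king on g8.
In check: yes, from the white queen on f8.
King squares — f7: attacked by Pe6; g7: attacked by Qf8; h7: attacked by Pg6; f8: attacked by Pg7; h8: attacked by Pg7.
Legal moves for Black: none.
In check with no legal moves → checkmate.

checkmate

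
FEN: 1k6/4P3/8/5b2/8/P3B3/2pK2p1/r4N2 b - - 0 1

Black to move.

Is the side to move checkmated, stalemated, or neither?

neither

Black to move; black king on b8.
In check: no.
Legal moves for Black include: Kc8, Ka8, Kc7, Kb7, Bc8, Bh7, Bd7, Bg6, Be6, Bg4, Be4, Bh3, Bd3, Rxa3, Ra2, Rxf1, Re1, Rd1+, ... (list truncated; more exist).
Black has legal moves and is not in check → neither.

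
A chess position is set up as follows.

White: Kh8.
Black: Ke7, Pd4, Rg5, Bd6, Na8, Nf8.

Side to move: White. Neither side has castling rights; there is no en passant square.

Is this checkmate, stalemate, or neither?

White to move; white king on h8.
In check: no.
King squares — g7: attacked by Rg5; h7: attacked by Nf8; g8: attacked by Rg5.
Legal moves for White: none.
Not in check and no legal moves → stalemate.

stalemate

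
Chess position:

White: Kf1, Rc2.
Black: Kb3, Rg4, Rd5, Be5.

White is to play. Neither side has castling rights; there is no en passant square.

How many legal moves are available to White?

17

White to move; king on f1.
In check: no.
Legal moves: Rc8, Rc7, Rc6, Rc5, Rc4, Rc3+, Rh2, Rg2, Rf2, Re2, Rd2, Rb2+, Ra2, Rc1, Kf2, Ke2, Ke1.
Count: 17.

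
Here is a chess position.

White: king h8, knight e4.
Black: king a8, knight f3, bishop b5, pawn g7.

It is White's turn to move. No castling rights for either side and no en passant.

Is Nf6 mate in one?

no

After Nf6: black king on a8; in check: no.
Black is not in check, so this cannot be checkmate.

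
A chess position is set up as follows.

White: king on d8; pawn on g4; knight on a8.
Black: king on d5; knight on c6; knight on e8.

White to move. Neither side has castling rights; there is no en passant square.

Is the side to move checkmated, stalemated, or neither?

White to move; white king on d8.
In check: yes, from the black knight on c6.
King squares — c7: attacked by Ne8; d7: available; e7: attacked by Nc6; c8: available; e8: available.
Legal moves for White: Kxe8, Kc8, Kd7.
White is in check but has 3 legal moves → neither.

neither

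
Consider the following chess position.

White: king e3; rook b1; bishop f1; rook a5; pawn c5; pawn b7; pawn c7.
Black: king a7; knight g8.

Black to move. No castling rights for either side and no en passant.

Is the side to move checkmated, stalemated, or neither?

Black to move; black king on a7.
In check: yes, from the white rook on a5.
King squares — a6: attacked by Bf1; b6: attacked by Rb1; b7: attacked by Rb1; a8: attacked by Ra5; b8: attacked by Pc7.
Legal moves for Black: none.
In check with no legal moves → checkmate.

checkmate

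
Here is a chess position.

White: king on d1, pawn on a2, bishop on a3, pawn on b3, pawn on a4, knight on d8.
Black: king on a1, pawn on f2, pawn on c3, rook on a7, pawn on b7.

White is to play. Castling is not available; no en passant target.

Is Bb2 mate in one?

After Bb2: black king on a1; in check: yes, from the white bishop on b2.
Black has 4 legal replies: Kxb2, Kxa2, Kb1, cxb2.
In check but a legal move exists → not checkmate.

no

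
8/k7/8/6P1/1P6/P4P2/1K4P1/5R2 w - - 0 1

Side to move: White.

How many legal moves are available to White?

21

White to move; king on b2.
In check: no.
Legal moves: Kc3, Kb3, Kc2, Ka2, Kc1, Kb1, Ka1, Rf2, Rh1, Rg1, Re1, Rd1, Rc1, Rb1, Ra1, g6, b5, f4, a4, g3, g4.
Count: 21.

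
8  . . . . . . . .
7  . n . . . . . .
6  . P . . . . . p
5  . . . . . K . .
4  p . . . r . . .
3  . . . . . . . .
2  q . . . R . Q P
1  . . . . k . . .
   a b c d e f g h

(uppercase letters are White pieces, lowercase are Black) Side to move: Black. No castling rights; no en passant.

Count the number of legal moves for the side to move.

Black to move; king on e1.
In check: yes, from the white rook on e2.
Legal moves: Kd1, Rxe2, Qxe2.
Count: 3.

3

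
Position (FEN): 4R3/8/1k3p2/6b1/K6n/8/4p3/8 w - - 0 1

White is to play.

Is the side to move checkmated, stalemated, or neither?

White to move; white king on a4.
In check: no.
Legal moves for White: Rh8, Rg8, Rf8, Rd8, Rc8, Rb8+, Ra8, Re7, Re6+, Re5, Re4, Re3, Rxe2, Kb4, Kb3, Ka3.
White has 16 legal moves and is not in check → neither.

neither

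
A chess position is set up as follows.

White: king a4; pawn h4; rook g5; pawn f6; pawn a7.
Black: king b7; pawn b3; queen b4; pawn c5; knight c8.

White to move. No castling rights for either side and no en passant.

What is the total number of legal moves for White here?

0

White to move; king on a4.
In check: yes, from the black queen on b4.
Legal moves: none.
Count: 0.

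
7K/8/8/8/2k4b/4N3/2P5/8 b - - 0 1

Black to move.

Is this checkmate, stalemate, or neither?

Black to move; black king on c4.
In check: yes, from the white knight on e3.
Legal moves for Black: Kc5, Kb5, Kd4, Kb4, Kc3.
Black is in check but has 5 legal moves → neither.

neither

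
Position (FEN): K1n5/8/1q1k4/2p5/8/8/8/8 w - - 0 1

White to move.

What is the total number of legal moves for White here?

White to move; king on a8.
In check: no.
Legal moves: none.
Count: 0.

0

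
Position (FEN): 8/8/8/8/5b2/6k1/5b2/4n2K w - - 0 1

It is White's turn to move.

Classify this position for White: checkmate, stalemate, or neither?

White to move; white king on h1.
In check: no.
King squares — g1: attacked by Bf2; g2: attacked by Ne1; h2: attacked by Kg3.
Legal moves for White: none.
Not in check and no legal moves → stalemate.

stalemate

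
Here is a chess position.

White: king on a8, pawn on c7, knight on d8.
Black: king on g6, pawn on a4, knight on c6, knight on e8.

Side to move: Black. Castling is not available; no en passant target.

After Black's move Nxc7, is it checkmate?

After Nxc7: white king on a8; in check: yes, from the black knight on c7.
White has 1 legal reply: Kb7.
In check but a legal move exists → not checkmate.

no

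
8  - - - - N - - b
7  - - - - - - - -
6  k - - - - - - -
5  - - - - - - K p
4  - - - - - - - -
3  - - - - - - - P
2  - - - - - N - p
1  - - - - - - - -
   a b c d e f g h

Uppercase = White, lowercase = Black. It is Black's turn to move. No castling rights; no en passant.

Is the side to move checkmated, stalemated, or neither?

Black to move; black king on a6.
In check: no.
Legal moves for Black: Bg7, Bf6+, Be5, Bd4, Bc3, Bb2, Ba1, Kb7, Ka7, Kb6, Kb5, Ka5, h4, h1=Q, h1=R, h1=B, h1=N.
Black has 17 legal moves and is not in check → neither.

neither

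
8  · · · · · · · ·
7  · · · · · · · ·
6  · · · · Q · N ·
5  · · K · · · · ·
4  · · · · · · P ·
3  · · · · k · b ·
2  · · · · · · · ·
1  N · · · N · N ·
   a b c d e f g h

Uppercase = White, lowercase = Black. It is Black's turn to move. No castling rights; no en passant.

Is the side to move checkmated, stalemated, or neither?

neither

Black to move; black king on e3.
In check: yes, from the white queen on e6.
King squares — d2: available; e2: attacked by Ng1; f2: available; d3: attacked by Ne1; f3: attacked by Ne1; d4: attacked by Kc5; e4: attacked by Qe6; f4: attacked by Ng6.
Legal moves for Black: Kf2, Kd2, Be5.
Black is in check but has 3 legal moves → neither.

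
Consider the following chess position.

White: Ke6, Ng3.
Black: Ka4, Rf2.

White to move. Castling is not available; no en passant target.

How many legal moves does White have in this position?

White to move; king on e6.
In check: no.
Legal moves: Ke7, Kd7, Kd6, Ke5, Kd5, Nh5, Nf5, Ne4, Ne2, Nh1, Nf1.
Count: 11.

11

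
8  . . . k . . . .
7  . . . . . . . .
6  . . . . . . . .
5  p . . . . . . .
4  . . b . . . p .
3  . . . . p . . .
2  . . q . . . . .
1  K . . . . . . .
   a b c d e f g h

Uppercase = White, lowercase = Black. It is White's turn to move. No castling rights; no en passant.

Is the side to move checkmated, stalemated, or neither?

stalemate

White to move; white king on a1.
In check: no.
King squares — b1: attacked by Qc2; a2: attacked by Qc2; b2: attacked by Qc2.
Legal moves for White: none.
Not in check and no legal moves → stalemate.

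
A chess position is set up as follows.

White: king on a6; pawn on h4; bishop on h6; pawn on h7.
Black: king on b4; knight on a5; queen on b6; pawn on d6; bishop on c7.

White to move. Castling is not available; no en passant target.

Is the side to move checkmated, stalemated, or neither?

checkmate

White to move; white king on a6.
In check: yes, from the black queen on b6.
King squares — a5: attacked by Kb4; b5: attacked by Kb4; b6: attacked by Bc7; a7: attacked by Qb6; b7: attacked by Na5.
Legal moves for White: none.
In check with no legal moves → checkmate.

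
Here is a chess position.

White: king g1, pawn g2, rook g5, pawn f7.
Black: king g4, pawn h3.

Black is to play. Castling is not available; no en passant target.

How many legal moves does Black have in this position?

Black to move; king on g4.
In check: yes, from the white rook on g5.
Legal moves: Kxg5, Kh4, Kf4.
Count: 3.

3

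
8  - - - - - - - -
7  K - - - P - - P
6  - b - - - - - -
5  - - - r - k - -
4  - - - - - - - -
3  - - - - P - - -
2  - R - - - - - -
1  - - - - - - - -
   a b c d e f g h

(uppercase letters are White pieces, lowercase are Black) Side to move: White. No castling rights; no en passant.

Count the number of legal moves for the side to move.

White to move; king on a7.
In check: yes, from the black bishop on b6.
Legal moves: Kb8, Ka8, Kb7, Kxb6, Ka6, Rxb6.
Count: 6.

6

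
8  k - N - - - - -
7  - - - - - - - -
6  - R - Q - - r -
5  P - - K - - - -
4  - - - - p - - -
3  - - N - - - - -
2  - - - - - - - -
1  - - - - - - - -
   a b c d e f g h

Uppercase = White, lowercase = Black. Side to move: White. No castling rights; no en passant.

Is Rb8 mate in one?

yes

After Rb8: black king on a8; in check: yes, from the white rook on b8.
King squares — a7: attacked by Nc8; b7: attacked by Rb8; b8: attacked by Qd6.
Black has no legal moves → checkmate.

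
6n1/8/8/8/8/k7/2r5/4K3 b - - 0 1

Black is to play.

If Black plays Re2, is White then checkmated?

no

After Re2: white king on e1; in check: yes, from the black rook on e2.
White has 3 legal replies: Kxe2, Kf1, Kd1.
In check but a legal move exists → not checkmate.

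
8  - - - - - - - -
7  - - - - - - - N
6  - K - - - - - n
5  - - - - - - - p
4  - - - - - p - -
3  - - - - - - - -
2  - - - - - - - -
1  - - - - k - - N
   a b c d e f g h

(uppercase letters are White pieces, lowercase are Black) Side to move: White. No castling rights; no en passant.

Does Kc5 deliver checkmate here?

After Kc5: black king on e1; in check: no.
Black is not in check, so this cannot be checkmate.

no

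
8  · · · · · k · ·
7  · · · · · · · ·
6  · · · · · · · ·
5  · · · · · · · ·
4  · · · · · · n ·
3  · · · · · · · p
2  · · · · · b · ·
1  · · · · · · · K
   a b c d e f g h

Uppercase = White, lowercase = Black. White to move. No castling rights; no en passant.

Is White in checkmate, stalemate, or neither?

stalemate

White to move; white king on h1.
In check: no.
King squares — g1: attacked by Bf2; g2: attacked by Ph3; h2: attacked by Ng4.
Legal moves for White: none.
Not in check and no legal moves → stalemate.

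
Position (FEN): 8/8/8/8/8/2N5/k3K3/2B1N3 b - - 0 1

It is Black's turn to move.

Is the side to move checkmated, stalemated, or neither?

neither

Black to move; black king on a2.
In check: yes, from the white knight on c3.
King squares — a1: available; b1: attacked by Nc3; b2: attacked by Bc1; a3: attacked by Bc1; b3: available.
Legal moves for Black: Kb3, Ka1.
Black is in check but has 2 legal moves → neither.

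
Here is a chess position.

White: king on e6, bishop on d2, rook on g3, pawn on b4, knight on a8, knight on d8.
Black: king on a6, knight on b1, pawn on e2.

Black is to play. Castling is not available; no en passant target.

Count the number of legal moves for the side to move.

Black to move; king on a6.
In check: no.
Legal moves: Ka7, Kb5, Nc3, Na3, Nxd2, e1=Q+, e1=R+, e1=B, e1=N.
Count: 9.

9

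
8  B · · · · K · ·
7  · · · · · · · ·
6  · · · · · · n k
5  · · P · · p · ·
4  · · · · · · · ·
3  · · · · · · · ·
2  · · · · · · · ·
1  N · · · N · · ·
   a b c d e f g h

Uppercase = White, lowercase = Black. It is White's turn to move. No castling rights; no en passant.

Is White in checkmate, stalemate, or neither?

neither

White to move; white king on f8.
In check: yes, from the black knight on g6.
Legal moves for White: Kg8, Ke8, Kf7.
White is in check but has 3 legal moves → neither.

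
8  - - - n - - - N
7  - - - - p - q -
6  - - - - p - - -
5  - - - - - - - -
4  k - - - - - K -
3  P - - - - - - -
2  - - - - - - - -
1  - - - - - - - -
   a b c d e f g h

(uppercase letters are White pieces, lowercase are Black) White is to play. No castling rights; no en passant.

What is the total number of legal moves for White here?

6

White to move; king on g4.
In check: yes, from the black queen on g7.
Legal moves: Kh5, Kh4, Kf4, Kh3, Kf3, Ng6.
Count: 6.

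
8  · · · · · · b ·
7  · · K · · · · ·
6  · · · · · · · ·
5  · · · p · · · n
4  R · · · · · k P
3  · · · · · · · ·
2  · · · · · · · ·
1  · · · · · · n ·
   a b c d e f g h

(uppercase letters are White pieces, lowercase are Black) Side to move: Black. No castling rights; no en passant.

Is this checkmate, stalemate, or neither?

Black to move; black king on g4.
In check: yes, from the white rook on a4.
Legal moves for Black: Kf5, Kh3, Kg3, Kf3, Nf4, d4.
Black is in check but has 6 legal moves → neither.

neither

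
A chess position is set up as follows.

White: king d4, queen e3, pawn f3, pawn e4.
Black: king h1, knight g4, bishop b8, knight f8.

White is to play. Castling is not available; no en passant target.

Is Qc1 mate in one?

no

After Qc1: black king on h1; in check: yes, from the white queen on c1.
Black has 2 legal replies: Kh2, Kg2.
In check but a legal move exists → not checkmate.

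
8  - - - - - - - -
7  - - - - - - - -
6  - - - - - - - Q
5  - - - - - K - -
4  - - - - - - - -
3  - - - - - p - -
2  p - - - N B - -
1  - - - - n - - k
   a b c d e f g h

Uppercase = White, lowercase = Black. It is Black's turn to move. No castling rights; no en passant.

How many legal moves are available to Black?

Black to move; king on h1.
In check: yes, from the white queen on h6.
Legal moves: Kg2.
Count: 1.

1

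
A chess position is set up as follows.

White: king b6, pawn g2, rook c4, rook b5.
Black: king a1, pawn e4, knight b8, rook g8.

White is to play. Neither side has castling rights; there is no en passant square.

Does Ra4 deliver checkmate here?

After Ra4: black king on a1; in check: yes, from the white rook on a4.
King squares — b1: attacked by Rb5; a2: attacked by Ra4; b2: attacked by Rb5.
Black has no legal moves → checkmate.

yes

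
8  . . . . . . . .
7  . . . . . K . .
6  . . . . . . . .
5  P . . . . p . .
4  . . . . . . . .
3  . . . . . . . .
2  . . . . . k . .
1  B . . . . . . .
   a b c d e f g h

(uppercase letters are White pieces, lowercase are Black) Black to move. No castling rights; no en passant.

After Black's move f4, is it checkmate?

After f4: white king on f7; in check: no.
White is not in check, so this cannot be checkmate.

no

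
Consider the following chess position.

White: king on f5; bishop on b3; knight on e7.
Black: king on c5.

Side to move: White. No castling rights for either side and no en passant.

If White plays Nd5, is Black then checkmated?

After Nd5: black king on c5; in check: no.
Black is not in check, so this cannot be checkmate.

no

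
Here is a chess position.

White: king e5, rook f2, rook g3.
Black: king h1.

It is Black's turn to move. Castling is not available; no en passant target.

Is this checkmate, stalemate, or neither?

Black to move; black king on h1.
In check: no.
King squares — g1: attacked by Rg3; g2: attacked by Rf2; h2: attacked by Rf2.
Legal moves for Black: none.
Not in check and no legal moves → stalemate.

stalemate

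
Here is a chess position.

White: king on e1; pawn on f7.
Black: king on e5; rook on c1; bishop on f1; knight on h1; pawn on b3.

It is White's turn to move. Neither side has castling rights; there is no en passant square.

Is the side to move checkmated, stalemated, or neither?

neither

White to move; white king on e1.
In check: yes, from the black rook on c1.
King squares — d1: attacked by Rc1; f1: attacked by Rc1; d2: available; e2: attacked by Bf1; f2: attacked by Nh1.
Legal moves for White: Kd2.
White is in check but has 1 legal move → neither.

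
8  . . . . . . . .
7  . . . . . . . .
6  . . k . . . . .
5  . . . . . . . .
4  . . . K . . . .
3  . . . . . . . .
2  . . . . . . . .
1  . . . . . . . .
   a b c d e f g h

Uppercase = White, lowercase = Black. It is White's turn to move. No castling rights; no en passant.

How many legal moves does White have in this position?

White to move; king on d4.
In check: no.
Legal moves: Ke5, Ke4, Kc4, Ke3, Kd3, Kc3.
Count: 6.

6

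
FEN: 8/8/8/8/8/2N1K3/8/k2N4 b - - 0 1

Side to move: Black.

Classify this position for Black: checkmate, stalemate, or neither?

stalemate

Black to move; black king on a1.
In check: no.
King squares — b1: attacked by Nc3; a2: attacked by Nc3; b2: attacked by Nd1.
Legal moves for Black: none.
Not in check and no legal moves → stalemate.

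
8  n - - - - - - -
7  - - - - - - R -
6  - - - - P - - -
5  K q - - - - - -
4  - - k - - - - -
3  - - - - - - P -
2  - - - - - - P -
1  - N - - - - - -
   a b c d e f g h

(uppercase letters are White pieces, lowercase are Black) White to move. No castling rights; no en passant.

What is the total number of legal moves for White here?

White to move; king on a5.
In check: yes, from the black queen on b5.
Legal moves: none.
Count: 0.

0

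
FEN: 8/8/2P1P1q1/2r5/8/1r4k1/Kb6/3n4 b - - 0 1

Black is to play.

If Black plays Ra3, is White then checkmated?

After Ra3: white king on a2; in check: yes, from the black rook on a3.
King squares — a1: attacked by Bb2; b1: attacked by Qg6; b2: attacked by Nd1; a3: attacked by Bb2; b3: attacked by Ra3.
White has no legal moves → checkmate.

yes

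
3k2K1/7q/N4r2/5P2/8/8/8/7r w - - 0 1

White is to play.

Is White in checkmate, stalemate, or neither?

White to move; white king on g8.
In check: yes, from the black queen on h7.
King squares — f7: attacked by Rf6; g7: attacked by Qh7; h7: attacked by Rh1; f8: attacked by Rf6; h8: attacked by Qh7.
Legal moves for White: none.
In check with no legal moves → checkmate.

checkmate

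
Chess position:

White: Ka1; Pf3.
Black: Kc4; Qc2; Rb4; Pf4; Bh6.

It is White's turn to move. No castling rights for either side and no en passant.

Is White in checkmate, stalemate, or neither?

White to move; white king on a1.
In check: no.
King squares — b1: attacked by Qc2; a2: attacked by Qc2; b2: attacked by Qc2.
Legal moves for White: none.
Not in check and no legal moves → stalemate.

stalemate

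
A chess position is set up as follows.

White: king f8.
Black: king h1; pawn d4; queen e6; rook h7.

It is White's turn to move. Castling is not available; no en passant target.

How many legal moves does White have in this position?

White to move; king on f8.
In check: no.
Legal moves: none.
Count: 0.

0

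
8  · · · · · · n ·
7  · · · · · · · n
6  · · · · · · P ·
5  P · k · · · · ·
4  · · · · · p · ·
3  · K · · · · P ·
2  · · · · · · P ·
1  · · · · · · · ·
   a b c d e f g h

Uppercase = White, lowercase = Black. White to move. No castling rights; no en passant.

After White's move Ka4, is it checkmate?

After Ka4: black king on c5; in check: no.
Black is not in check, so this cannot be checkmate.

no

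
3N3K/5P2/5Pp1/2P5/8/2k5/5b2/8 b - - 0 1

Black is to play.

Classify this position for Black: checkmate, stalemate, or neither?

Black to move; black king on c3.
In check: no.
Legal moves for Black: Kd4, Kc4, Kb4, Kd3, Kb3, Kd2, Kc2, Kb2, Bxc5, Bh4, Bd4, Bg3, Be3, Bg1, Be1, g5.
Black has 16 legal moves and is not in check → neither.

neither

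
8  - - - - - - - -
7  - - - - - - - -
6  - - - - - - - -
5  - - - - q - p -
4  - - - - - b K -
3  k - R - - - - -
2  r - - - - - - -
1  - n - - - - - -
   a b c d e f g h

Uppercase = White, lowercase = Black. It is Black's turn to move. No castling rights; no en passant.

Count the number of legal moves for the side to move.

5

Black to move; king on a3.
In check: yes, from the white rook on c3.
Legal moves: Kb4, Ka4, Kb2, Qxc3, Nxc3.
Count: 5.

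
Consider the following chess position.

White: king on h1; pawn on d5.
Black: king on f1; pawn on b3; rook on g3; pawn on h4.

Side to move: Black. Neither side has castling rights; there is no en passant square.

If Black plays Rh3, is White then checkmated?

After Rh3: white king on h1; in check: yes, from the black rook on h3.
King squares — g1: attacked by Kf1; g2: attacked by Kf1; h2: attacked by Rh3.
White has no legal moves → checkmate.

yes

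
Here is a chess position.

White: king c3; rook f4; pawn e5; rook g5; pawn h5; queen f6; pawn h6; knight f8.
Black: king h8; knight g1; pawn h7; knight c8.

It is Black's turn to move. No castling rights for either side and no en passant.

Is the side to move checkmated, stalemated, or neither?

checkmate

Black to move; black king on h8.
In check: yes, from the white queen on f6.
King squares — g7: attacked by Rg5; h7: own pawn; g8: attacked by Rg5.
Legal moves for Black: none.
In check with no legal moves → checkmate.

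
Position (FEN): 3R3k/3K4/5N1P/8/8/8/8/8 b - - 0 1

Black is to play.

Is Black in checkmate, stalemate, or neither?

Black to move; black king on h8.
In check: yes, from the white rook on d8.
King squares — g7: attacked by Ph6; h7: attacked by Nf6; g8: attacked by Nf6.
Legal moves for Black: none.
In check with no legal moves → checkmate.

checkmate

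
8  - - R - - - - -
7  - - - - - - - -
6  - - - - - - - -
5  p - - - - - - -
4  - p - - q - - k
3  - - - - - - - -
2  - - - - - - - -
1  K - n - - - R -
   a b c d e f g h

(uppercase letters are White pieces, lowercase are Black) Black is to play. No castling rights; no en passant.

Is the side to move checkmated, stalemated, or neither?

neither

Black to move; black king on h4.
In check: no.
Legal moves for Black include: Kh5, Kh3, Qe8, Qa8, Qh7, Qe7, Qb7, Qg6, Qe6, Qc6, Qf5, Qe5+, Qd5, Qg4, Qf4, Qd4+, Qc4, Qf3, ... (list truncated; more exist).
Black has legal moves and is not in check → neither.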